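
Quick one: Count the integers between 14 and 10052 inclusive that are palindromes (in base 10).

The integers in [14, 10052] that are palindromes (in base 10): 22, 33, 44, 55, 66, 77, …, 9999, 10001.
189 qualify.

189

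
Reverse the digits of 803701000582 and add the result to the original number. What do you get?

1088701107890

Reverse of 803701000582 is 285000107308.
803701000582 + 285000107308 = 1088701107890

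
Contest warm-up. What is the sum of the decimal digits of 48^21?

48^21 = 202332657110324584212719915287707648
Sum of its 36 digits: 144.

144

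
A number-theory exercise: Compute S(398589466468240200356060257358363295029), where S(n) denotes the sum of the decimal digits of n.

173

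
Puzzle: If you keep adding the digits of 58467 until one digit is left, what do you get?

5+8+4+6+7 = 30
3+0 = 3

3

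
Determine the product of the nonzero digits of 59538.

5400

5×9×5×3×8 = 5400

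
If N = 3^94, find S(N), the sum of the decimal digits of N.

3^94 = 706965049015104706497203195837614914543357369
Sum of its 45 digits: 198.

198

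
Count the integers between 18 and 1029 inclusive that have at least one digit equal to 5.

272

The integers in [18, 1029] that have at least one digit equal to 5: 25, 35, 45, 50, 51, 52, …, 1015, 1025.
272 qualify.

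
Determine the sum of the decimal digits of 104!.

104! = 10299016745145627623848583864765044283053772454999072182325491776887871732475287174542709871683888003235965704141638377695179741979175588724736000000000000000000000000
Sum of its 167 digits: 702.

702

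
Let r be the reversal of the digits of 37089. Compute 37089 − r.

Reverse of 37089 is 98073.
37089 − 98073 = -60984

-60984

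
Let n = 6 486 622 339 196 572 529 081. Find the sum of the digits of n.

104

6+4+8+6+6+2+2+3+3+9+1+9+6+5+7+2+5+2+9+0+8+1 = 104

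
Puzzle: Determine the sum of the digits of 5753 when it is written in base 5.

9

5753 in base 5 is 141003.
Digit sum: 1+4+1+0+0+3 = 9.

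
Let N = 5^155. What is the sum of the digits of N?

533

5^155 = 2189528850507526673318327473890493955125409284182055893370419193577798566696657189822872169315814971923828125
Sum of its 109 digits: 533.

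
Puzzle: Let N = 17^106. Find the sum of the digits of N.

604

17^106 = 26766135124552887016097521663643500133902048469333534861959040834988197217594793260335793214908226610861942156298467158982559089569
Sum of its 131 digits: 604.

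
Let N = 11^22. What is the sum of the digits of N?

11^22 = 81402749386839761113321
Sum of its 23 digits: 97.

97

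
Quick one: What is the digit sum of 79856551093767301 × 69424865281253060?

79856551093767301 × 69424865281253060 = 5544030301510296569507765334191060
Sum of its 34 digits: 125.

125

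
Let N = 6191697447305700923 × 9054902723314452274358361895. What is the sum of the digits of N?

6191697447305700923 × 9054902723314452274358361895 = 56065218077547533645540454587884382529069529085
Sum of its 47 digits: 224.

224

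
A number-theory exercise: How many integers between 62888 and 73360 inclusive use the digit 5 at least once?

3531

The integers in [62888, 73360] that use the digit 5 at least once: 62895, 62905, 62915, 62925, 62935, 62945, …, 73358, 73359.
3531 qualify.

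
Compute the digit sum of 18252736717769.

1+8+2+5+2+7+3+6+7+1+7+7+6+9 = 71

71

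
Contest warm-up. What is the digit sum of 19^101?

595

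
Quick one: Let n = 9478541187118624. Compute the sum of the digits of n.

9+4+7+8+5+4+1+1+8+7+1+1+8+6+2+4 = 76

76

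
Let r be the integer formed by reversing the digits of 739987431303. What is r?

303134789937

Reversing 739987431303 gives 303134789937.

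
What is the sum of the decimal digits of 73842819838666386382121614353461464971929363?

209

7+3+8+4+2+8+1+9+8+3+8+6+6+6+3+8+6+3+8+2+1+2+1+6+1+4+3+5+3+4+6+1+4+6+4+9+7+1+9+2+9+3+6+3 = 209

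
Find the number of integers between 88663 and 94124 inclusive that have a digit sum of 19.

215

The integers in [88663, 94124] that have a digit sum of 19: 89002, 89011, 89020, 89101, 89110, 89200, …, 94114, 94123.
215 qualify.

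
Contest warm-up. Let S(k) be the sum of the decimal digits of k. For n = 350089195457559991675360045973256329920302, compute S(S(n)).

12

First digit sum: 192.
1+9+2 = 12.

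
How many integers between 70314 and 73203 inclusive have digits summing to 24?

207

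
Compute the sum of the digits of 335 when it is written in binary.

335 in base 2 is 101001111.
Digit sum: 1+0+1+0+0+1+1+1+1 = 6.

6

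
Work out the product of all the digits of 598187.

5×9×8×1×8×7 = 20160

20160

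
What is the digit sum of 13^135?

13^135 = 2411862590671818147012665454806081329787106162164097549489374291083526136238674976587123226996059377601293294734841830872154662433040769035027768320357
Sum of its 151 digits: 667.

667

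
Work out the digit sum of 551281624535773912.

76

5+5+1+2+8+1+6+2+4+5+3+5+7+7+3+9+1+2 = 76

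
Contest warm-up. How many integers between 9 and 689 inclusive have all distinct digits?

The integers in [9, 689] that have all distinct digits: 9, 10, 12, 13, 14, 15, …, 687, 689.
506 qualify.

506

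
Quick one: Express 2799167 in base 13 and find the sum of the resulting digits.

2799167 in base 13 is 770117.
Digit sum: 7+7+0+1+1+7 = 23.

23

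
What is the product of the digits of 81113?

8×1×1×1×3 = 24

24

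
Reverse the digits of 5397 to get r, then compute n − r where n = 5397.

-2538

Reverse of 5397 is 7935.
5397 − 7935 = -2538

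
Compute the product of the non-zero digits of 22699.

1944

2×2×6×9×9 = 1944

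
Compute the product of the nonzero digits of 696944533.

6×9×6×9×4×4×5×3×3 = 2099520

2099520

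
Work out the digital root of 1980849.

1+9+8+0+8+4+9 = 39
3+9 = 12
1+2 = 3

3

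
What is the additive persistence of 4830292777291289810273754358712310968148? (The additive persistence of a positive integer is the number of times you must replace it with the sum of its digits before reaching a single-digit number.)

4830292777291289810273754358712310968148 → 183 → 12 → 3 (3 steps)

3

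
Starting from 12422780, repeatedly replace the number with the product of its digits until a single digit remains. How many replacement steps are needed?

1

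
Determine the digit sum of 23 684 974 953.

60

2+3+6+8+4+9+7+4+9+5+3 = 60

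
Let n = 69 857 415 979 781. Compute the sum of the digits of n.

6+9+8+5+7+4+1+5+9+7+9+7+8+1 = 86

86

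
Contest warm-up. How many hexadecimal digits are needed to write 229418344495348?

229418344495348 in base 16 is D0A79EEDB8F4, which has 12 digits.

12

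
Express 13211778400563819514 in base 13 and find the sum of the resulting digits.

82

13211778400563819514 in base 13 is 16B162949425641119.
Digit sum: 1+6+11+1+6+2+9+4+9+4+2+5+6+4+1+1+1+9 = 82.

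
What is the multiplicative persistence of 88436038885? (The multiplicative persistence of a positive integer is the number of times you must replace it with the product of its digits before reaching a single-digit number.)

1

88436038885 → 0 (1 step)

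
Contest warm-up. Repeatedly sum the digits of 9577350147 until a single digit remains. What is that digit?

9+5+7+7+3+5+0+1+4+7 = 48
4+8 = 12
1+2 = 3

3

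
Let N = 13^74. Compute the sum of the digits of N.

385

13^74 = 27027636582498189040621249864144468324898507852136260989871841246090732111847218889
Sum of its 83 digits: 385.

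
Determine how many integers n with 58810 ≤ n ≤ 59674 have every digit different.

287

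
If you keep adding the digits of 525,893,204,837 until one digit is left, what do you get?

2

5+2+5+8+9+3+2+0+4+8+3+7 = 56
5+6 = 11
1+1 = 2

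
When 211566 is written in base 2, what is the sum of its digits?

11

211566 in base 2 is 110011101001101110.
Digit sum: 1+1+0+0+1+1+1+0+1+0+0+1+1+0+1+1+1+0 = 11.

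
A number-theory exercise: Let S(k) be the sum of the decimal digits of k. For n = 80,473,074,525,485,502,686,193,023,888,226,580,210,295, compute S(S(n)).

11

First digit sum: 173.
1+7+3 = 11.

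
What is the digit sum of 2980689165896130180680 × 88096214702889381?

177

2980689165896130180680 × 88096214702889381 = 262587432721361748939181198513583359080
Sum of its 39 digits: 177.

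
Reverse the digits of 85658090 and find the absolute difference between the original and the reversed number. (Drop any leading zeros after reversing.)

Reverse of 85658090 is 9085658.
|85658090 − 9085658| = 76572432

76572432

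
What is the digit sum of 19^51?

235

19^51 = 164601446942513134106236725812829032045114121982009343319734091019
Sum of its 66 digits: 235.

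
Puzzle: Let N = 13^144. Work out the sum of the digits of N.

757

13^144 = 25576595330541451188765832638549849298314373520153608786670906139957572402372141367568937940553448343243684988004734396737936160930207489715389784190815069636161
Sum of its 161 digits: 757.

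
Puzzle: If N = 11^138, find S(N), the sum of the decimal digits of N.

11^138 = 515454756837996126932571164788337585897095805346561431891954236511860197695949612141555083708881756956353776212374725758948607146447183667582681
Sum of its 144 digits: 712.

712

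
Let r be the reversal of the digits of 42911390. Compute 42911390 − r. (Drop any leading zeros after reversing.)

33599466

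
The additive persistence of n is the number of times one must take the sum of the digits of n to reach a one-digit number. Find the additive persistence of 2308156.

2308156 → 25 → 7 (2 steps)

2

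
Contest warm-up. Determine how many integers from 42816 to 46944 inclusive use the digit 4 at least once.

The integers in [42816, 46944] that use the digit 4 at least once: 42816, 42817, 42818, 42819, 42820, 42821, …, 46943, 46944.
4129 qualify.

4129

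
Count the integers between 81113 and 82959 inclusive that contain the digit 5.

The integers in [81113, 82959] that contain the digit 5: 81115, 81125, 81135, 81145, 81150, 81151, …, 82958, 82959.
518 qualify.

518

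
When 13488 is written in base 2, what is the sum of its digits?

13488 in base 2 is 11010010110000.
Digit sum: 1+1+0+1+0+0+1+0+1+1+0+0+0+0 = 6.

6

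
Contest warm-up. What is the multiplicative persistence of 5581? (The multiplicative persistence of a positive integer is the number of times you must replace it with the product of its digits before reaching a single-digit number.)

2

5581 → 200 → 0 (2 steps)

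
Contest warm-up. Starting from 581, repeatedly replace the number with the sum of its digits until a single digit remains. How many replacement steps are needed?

581 → 14 → 5 (2 steps)

2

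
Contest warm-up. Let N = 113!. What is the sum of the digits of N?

113! = 22311927486598136465966070212187151182564399087952213171022161345724023063584214692821047352118139068425569179220877461124773845924561575264739138192463311667200000000000000000000000000
Sum of its 185 digits: 666.

666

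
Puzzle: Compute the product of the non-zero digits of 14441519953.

1×4×4×4×1×5×1×9×9×5×3 = 388800

388800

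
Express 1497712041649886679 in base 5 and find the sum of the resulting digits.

1497712041649886679 in base 5 is 100030431103042244332333204.
Digit sum: 1+0+0+0+3+0+4+3+1+1+0+3+0+4+2+2+4+4+3+3+2+3+3+3+2+0+4 = 55.

55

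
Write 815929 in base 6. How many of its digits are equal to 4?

1

815929 in base 6 is 25253241.
The digit 4 appears 1 time.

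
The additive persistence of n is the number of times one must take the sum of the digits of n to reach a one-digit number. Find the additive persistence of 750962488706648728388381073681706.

3

750962488706648728388381073681706 → 166 → 13 → 4 (3 steps)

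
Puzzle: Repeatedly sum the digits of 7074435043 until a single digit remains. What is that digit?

1

7+0+7+4+4+3+5+0+4+3 = 37
3+7 = 10
1+0 = 1
(Equivalently, 7074435043 mod 9 = 1.)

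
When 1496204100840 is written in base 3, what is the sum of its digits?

30

1496204100840 in base 3 is 12022000222000222110222210.
Digit sum: 1+2+0+2+2+0+0+0+2+2+2+0+0+0+2+2+2+1+1+0+2+2+2+2+1+0 = 30.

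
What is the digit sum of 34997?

32

3+4+9+9+7 = 32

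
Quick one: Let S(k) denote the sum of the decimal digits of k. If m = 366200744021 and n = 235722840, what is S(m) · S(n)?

S(366200744021) = 3+6+6+2+0+0+7+4+4+0+2+1 = 35.
S(235722840) = 2+3+5+7+2+2+8+4+0 = 33.
35 · 33 = 1155.

1155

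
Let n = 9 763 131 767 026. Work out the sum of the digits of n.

58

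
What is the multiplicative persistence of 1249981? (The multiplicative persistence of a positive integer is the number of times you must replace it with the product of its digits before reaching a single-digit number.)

3

1249981 → 5184 → 160 → 0 (3 steps)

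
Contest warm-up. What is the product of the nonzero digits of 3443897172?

1016064

3×4×4×3×8×9×7×1×7×2 = 1016064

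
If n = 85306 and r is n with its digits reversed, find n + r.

145664

Reverse of 85306 is 60358.
85306 + 60358 = 145664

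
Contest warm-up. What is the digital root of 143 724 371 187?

3

1+4+3+7+2+4+3+7+1+1+8+7 = 48
4+8 = 12
1+2 = 3
(Equivalently, 143 724 371 187 mod 9 = 3.)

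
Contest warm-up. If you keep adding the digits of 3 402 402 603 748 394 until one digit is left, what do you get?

5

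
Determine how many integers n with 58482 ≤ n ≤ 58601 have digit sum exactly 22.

The integers in [58482, 58601] that have digit sum exactly 22: 58504, 58513, 58522, 58531, 58540.
5 qualify.

5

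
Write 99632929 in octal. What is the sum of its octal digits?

99632929 in base 8 is 574043441.
Digit sum: 5+7+4+0+4+3+4+4+1 = 32.

32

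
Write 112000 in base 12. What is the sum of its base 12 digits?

31

112000 in base 12 is 54994.
Digit sum: 5+4+9+9+4 = 31.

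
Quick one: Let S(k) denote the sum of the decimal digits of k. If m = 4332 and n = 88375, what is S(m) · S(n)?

372

S(4332) = 4+3+3+2 = 12.
S(88375) = 8+8+3+7+5 = 31.
12 · 31 = 372.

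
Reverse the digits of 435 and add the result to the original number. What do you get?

969

Reverse of 435 is 534.
435 + 534 = 969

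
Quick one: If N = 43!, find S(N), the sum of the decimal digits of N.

43! = 60415263063373835637355132068513997507264512000000000
Sum of its 53 digits: 180.

180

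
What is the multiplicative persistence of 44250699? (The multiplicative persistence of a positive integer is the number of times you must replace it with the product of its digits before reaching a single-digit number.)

1

44250699 → 0 (1 step)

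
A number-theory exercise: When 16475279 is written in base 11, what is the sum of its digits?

16475279 in base 11 is 9333137.
Digit sum: 9+3+3+3+1+3+7 = 29.

29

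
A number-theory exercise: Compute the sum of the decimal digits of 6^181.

6^181 = 700448677171674471768320296748015289799620790294994890342678058393021141581697847509634684321770210237669320490424183000811594503668845510656
Sum of its 141 digits: 630.

630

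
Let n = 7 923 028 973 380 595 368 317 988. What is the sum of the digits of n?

133

7+9+2+3+0+2+8+9+7+3+3+8+0+5+9+5+3+6+8+3+1+7+9+8+8 = 133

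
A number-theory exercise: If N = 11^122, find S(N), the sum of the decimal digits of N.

11^122 = 11217797326957437499400993385797455349024595581148741567731218141366715790499904003062340443657149801898726729943703921148279321
Sum of its 128 digits: 589.

589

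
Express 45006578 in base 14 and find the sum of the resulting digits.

58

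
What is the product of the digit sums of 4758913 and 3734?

S(4758913) = 4+7+5+8+9+1+3 = 37.
S(3734) = 3+7+3+4 = 17.
37 · 17 = 629.

629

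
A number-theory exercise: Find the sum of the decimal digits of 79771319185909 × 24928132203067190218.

181

79771319185909 × 24928132203067190218 = 1988549990679409739053775808238162
Sum of its 34 digits: 181.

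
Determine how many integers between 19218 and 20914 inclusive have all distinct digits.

584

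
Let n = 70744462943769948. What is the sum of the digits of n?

93

7+0+7+4+4+4+6+2+9+4+3+7+6+9+9+4+8 = 93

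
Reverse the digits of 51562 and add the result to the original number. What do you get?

Reverse of 51562 is 26515.
51562 + 26515 = 78077

78077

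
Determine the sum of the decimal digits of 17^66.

17^66 = 1620424537653706124163623118049428940979124903532013480548031299441192142935188769
Sum of its 82 digits: 334.

334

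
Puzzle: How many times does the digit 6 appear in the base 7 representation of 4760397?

1

4760397 in base 7 is 55314465.
The digit 6 appears 1 time.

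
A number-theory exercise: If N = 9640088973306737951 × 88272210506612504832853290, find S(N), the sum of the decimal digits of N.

198

9640088973306737951 × 88272210506612504832853290 = 850951963154206388404137200739178185658208790
Sum of its 45 digits: 198.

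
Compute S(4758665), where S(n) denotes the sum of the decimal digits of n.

4+7+5+8+6+6+5 = 41

41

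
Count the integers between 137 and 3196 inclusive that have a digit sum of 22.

The integers in [137, 3196] that have a digit sum of 22: 499, 589, 598, 679, 688, 697, …, 2983, 2992.
85 qualify.

85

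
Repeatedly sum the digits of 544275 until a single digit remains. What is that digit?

5+4+4+2+7+5 = 27
2+7 = 9

9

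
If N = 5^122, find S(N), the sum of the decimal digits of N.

5^122 = 18807909613156600127499784595555930845098648908353400344140027300454676151275634765625
Sum of its 86 digits: 376.

376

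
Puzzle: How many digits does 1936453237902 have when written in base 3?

1936453237902 in base 3 is 20212010022202101212021200, which has 26 digits.

26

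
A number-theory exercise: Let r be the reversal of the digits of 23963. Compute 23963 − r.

-12969

Reverse of 23963 is 36932.
23963 − 36932 = -12969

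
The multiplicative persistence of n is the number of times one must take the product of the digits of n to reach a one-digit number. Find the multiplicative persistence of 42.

1

42 → 8 (1 step)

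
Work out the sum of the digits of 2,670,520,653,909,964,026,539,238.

111

2+6+7+0+5+2+0+6+5+3+9+0+9+9+6+4+0+2+6+5+3+9+2+3+8 = 111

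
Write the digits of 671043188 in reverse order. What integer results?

Reversing 671043188 gives 881340176.

881340176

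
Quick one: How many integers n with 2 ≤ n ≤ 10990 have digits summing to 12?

484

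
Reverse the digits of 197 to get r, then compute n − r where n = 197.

Reverse of 197 is 791.
197 − 791 = -594

-594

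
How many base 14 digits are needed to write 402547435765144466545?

18

402547435765144466545 in base 14 is D2B84C539A14A5B917, which has 18 digits.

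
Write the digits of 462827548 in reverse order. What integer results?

845728264

Reversing 462827548 gives 845728264.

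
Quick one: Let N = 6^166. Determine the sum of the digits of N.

6^166 = 1489730000211129651147493084736749638502392068134649444902561962993580949614918413752323655662367525918576816058685398066665619456
Sum of its 130 digits: 603.

603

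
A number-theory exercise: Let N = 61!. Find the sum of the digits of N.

315

61! = 507580213877224798800856812176625227226004528988036003099405939480985600000000000000
Sum of its 84 digits: 315.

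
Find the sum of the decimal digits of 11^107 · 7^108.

887

11^107 · 7^108 = 50073233086948159012049916237436812537599914575094796034948817344756519457052182330677252820232626090361039278768522211854744505755291789139219202655179419541630224304860088144001362866859264966650193971
Sum of its 203 digits: 887.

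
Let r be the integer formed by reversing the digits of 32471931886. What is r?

Reversing 32471931886 gives 68813917423.

68813917423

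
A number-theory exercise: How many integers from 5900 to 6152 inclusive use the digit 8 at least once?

The integers in [5900, 6152] that use the digit 8 at least once: 5908, 5918, 5928, 5938, 5948, 5958, …, 6138, 6148.
43 qualify.

43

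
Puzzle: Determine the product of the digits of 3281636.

5184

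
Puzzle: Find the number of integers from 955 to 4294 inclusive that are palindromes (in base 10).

38

The integers in [955, 4294] that are palindromes (in base 10): 959, 969, 979, 989, 999, 1001, …, 4114, 4224.
38 qualify.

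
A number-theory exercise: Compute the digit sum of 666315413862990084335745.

108

6+6+6+3+1+5+4+1+3+8+6+2+9+9+0+0+8+4+3+3+5+7+4+5 = 108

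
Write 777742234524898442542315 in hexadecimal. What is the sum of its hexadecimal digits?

190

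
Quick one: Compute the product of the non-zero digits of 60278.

672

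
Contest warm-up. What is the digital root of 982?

1

9+8+2 = 19
1+9 = 10
1+0 = 1
(Equivalently, 982 mod 9 = 1.)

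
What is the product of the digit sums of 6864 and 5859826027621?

S(6864) = 6+8+6+4 = 24.
S(5859826027621) = 5+8+5+9+8+2+6+0+2+7+6+2+1 = 61.
24 · 61 = 1464.

1464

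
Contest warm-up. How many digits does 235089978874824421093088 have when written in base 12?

22

235089978874824421093088 in base 12 is 513A281B17BA006097B2A8, which has 22 digits.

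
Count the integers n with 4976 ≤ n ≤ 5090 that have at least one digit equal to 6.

21

The integers in [4976, 5090] that have at least one digit equal to 6: 4976, 4986, 4996, 5006, 5016, 5026, …, 5076, 5086.
21 qualify.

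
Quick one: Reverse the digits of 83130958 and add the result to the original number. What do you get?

169034096

Reverse of 83130958 is 85903138.
83130958 + 85903138 = 169034096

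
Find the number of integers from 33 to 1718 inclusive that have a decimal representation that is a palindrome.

104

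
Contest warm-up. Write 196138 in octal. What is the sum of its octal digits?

26

196138 in base 8 is 577052.
Digit sum: 5+7+7+0+5+2 = 26.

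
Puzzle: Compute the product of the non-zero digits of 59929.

5×9×9×2×9 = 7290

7290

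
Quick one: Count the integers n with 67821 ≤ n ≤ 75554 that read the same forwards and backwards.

The integers in [67821, 75554] that read the same forwards and backwards: 67876, 67976, 68086, 68186, 68286, 68386, …, 75357, 75457.
77 qualify.

77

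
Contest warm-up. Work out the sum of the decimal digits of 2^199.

2^199 = 803469022129495137770981046170581301261101496891396417650688
Sum of its 60 digits: 254.

254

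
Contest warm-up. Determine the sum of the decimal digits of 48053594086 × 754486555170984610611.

147

48053594086 × 754486555170984610611 = 36255790665530938803253762446546
Sum of its 32 digits: 147.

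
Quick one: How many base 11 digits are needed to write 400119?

400119 in base 11 is 253685, which has 6 digits.

6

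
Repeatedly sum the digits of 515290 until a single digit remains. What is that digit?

5+1+5+2+9+0 = 22
2+2 = 4

4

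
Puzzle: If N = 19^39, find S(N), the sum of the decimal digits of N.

19^39 = 74368742344158402044370289529129338200416023056379
Sum of its 50 digits: 199.

199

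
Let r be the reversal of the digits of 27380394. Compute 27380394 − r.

Reverse of 27380394 is 49308372.
27380394 − 49308372 = -21927978

-21927978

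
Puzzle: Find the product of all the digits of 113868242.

18432

1×1×3×8×6×8×2×4×2 = 18432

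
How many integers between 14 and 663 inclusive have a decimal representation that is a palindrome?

The integers in [14, 663] that have a decimal representation that is a palindrome: 22, 33, 44, 55, 66, 77, …, 646, 656.
64 qualify.

64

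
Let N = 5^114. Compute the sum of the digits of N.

5^114 = 48148248609680896326399448564623182963452541205384704880998469889163970947265625
Sum of its 80 digits: 406.

406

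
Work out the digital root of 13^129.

1

The digital root of n equals n mod 9 (or 9 when 9 | n), so we need 13^129 mod 9.
13^129 ≡ 1 (mod 9), so the digital root is 1.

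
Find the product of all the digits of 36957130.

3×6×9×5×7×1×3×0 = 0

0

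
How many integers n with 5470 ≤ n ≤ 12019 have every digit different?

The integers in [5470, 12019] that have every digit different: 5470, 5471, 5472, 5473, 5476, 5478, …, 10986, 10987.
2597 qualify.

2597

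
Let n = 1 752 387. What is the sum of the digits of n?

33

1+7+5+2+3+8+7 = 33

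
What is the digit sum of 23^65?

362

23^65 = 32531893445129332611554645425981044974375991037324055622153329695632580166211412428357143
Sum of its 89 digits: 362.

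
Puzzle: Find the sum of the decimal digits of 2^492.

667

2^492 = 12786682062094304179739022253232809188346257992355721833919106906625522642205759980012773798148063113870651109873281527379754908382364816614564560896
Sum of its 149 digits: 667.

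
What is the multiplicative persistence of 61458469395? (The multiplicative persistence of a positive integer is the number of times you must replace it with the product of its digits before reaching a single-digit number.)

2

61458469395 → 27993600 → 0 (2 steps)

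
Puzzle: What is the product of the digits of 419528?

4×1×9×5×2×8 = 2880

2880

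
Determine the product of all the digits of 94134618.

9×4×1×3×4×6×1×8 = 20736

20736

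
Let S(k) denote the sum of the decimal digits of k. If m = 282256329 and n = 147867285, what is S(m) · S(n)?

1872

S(282256329) = 2+8+2+2+5+6+3+2+9 = 39.
S(147867285) = 1+4+7+8+6+7+2+8+5 = 48.
39 · 48 = 1872.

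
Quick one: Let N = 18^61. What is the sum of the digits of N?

351

18^61 = 37292612737884252637644529006678835668835256323202401119961139898110619680768
Sum of its 77 digits: 351.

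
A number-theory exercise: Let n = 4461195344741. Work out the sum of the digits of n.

4+4+6+1+1+9+5+3+4+4+7+4+1 = 53

53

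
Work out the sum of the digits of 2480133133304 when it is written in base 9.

2480133133304 in base 9 is 8702582034458.
Digit sum: 8+7+0+2+5+8+2+0+3+4+4+5+8 = 56.

56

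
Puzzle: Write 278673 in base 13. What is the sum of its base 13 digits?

45

278673 in base 13 is 99AC5.
Digit sum: 9+9+10+12+5 = 45.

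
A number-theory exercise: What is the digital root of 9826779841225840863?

9

9+8+2+6+7+7+9+8+4+1+2+2+5+8+4+0+8+6+3 = 99
9+9 = 18
1+8 = 9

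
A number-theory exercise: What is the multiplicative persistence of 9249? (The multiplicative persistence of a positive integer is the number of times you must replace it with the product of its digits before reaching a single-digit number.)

9249 → 648 → 192 → 18 → 8 (4 steps)

4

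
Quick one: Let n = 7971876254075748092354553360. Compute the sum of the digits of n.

7+9+7+1+8+7+6+2+5+4+0+7+5+7+4+8+0+9+2+3+5+4+5+5+3+3+6+0 = 132

132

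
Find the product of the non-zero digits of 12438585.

38400

1×2×4×3×8×5×8×5 = 38400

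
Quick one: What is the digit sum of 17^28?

145

17^28 = 28351092476867700887730107366063041
Sum of its 35 digits: 145.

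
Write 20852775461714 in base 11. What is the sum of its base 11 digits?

20852775461714 in base 11 is 670A681132299.
Digit sum: 6+7+0+10+6+8+1+1+3+2+2+9+9 = 64.

64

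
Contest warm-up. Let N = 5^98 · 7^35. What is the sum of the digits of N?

442

5^98 · 7^35 = 119534102598132889282480255541727314911513144683084946553151828307903770109987817704677581787109375
Sum of its 99 digits: 442.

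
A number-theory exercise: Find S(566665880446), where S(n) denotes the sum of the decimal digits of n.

5+6+6+6+6+5+8+8+0+4+4+6 = 64

64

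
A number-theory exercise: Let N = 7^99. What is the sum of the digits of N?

370

7^99 = 462068072803536855906378252728602401551029028414946485847699333055955922805275437143
Sum of its 84 digits: 370.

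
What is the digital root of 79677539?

7+9+6+7+7+5+3+9 = 53
5+3 = 8
(Equivalently, 79677539 mod 9 = 8.)

8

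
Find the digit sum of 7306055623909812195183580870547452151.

7+3+0+6+0+5+5+6+2+3+9+0+9+8+1+2+1+9+5+1+8+3+5+8+0+8+7+0+5+4+7+4+5+2+1+5+1 = 155

155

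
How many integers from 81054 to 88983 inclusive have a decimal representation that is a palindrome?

78

The integers in [81054, 88983] that have a decimal representation that is a palindrome: 81118, 81218, 81318, 81418, 81518, 81618, …, 88788, 88888.
78 qualify.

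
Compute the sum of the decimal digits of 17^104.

17^104 = 92616384514023830505527756621603806691702589859285587757643739913453969611054647959639422888955801421667619917987775636617851521
Sum of its 128 digits: 631.

631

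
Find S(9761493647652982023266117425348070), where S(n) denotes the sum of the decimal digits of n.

9+7+6+1+4+9+3+6+4+7+6+5+2+9+8+2+0+2+3+2+6+6+1+1+7+4+2+5+3+4+8+0+7+0 = 149

149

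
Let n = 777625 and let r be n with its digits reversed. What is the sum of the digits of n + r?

14

Reversal of 777625 is 526777; 777625 + 526777 = 1304402.
Digit sum of 1304402: 1+3+0+4+4+0+2 = 14.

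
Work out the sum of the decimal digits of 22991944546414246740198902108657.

2+2+9+9+1+9+4+4+5+4+6+4+1+4+2+4+6+7+4+0+1+9+8+9+0+2+1+0+8+6+5+7 = 143

143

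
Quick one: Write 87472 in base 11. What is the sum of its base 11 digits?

87472 in base 11 is 5A7A0.
Digit sum: 5+10+7+10+0 = 32.

32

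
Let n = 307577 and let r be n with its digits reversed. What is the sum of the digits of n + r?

22

Reversal of 307577 is 775703; 307577 + 775703 = 1083280.
Digit sum of 1083280: 1+0+8+3+2+8+0 = 22.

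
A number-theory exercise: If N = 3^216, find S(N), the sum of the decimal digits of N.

432

3^216 = 11433811272836884826665874049685357613602127080237382571153151471568389249023393608050222706416077770721
Sum of its 104 digits: 432.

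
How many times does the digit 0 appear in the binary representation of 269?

269 in base 2 is 100001101.
The digit 0 appears 5 times.

5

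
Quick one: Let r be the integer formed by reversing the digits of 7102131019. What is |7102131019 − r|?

Reverse of 7102131019 is 9101312017.
|7102131019 − 9101312017| = 1999180998

1999180998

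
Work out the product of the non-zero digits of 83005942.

8×3×5×9×4×2 = 8640

8640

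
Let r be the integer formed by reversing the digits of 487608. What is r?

806784

Reversing 487608 gives 806784.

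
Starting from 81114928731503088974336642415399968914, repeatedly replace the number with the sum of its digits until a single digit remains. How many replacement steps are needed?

81114928731503088974336642415399968914 → 181 → 10 → 1 (3 steps)

3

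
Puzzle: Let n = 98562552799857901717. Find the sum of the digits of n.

112

9+8+5+6+2+5+5+2+7+9+9+8+5+7+9+0+1+7+1+7 = 112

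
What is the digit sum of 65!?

351

65! = 8247650592082470666723170306785496252186258551345437492922123134388955774976000000000000000
Sum of its 91 digits: 351.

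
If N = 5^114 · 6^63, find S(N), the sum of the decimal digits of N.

279

5^114 · 6^63 = 508287311542882089770300922471957250081686652265489101409912109375000000000000000000000000000000000000000000000000000000000000000
Sum of its 129 digits: 279.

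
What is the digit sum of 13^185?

898

13^185 = 120093686570564283825084919648149287284056206032160585085038045122059794216549255339052494713119042891221016070806344082833141936885393596205700307421671117537478666364673717647897342728922070961548278806893
Sum of its 207 digits: 898.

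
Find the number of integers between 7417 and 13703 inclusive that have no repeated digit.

2159

The integers in [7417, 13703] that have no repeated digit: 7418, 7419, 7420, 7421, 7423, 7425, …, 13698, 13702.
2159 qualify.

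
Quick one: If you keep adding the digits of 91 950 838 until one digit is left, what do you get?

7

9+1+9+5+0+8+3+8 = 43
4+3 = 7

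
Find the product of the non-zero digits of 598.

5×9×8 = 360

360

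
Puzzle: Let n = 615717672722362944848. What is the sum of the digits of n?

6+1+5+7+1+7+6+7+2+7+2+2+3+6+2+9+4+4+8+4+8 = 101

101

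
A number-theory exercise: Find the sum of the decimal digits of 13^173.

13^173 = 5154659103493548168018600948578521560944185186299897149565740804280621981053567041137954039892175435499848015635167408815883474444666579366866117965856083148527432458499712002011930036760483453
Sum of its 193 digits: 889.

889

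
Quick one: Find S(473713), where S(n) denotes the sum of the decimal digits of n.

25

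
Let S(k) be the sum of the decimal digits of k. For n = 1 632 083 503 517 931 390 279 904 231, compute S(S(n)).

7

First digit sum: 106.
1+0+6 = 7.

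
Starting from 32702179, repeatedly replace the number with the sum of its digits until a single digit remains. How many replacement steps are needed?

32702179 → 31 → 4 (2 steps)

2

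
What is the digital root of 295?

7

2+9+5 = 16
1+6 = 7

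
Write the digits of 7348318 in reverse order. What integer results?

8138437

Reversing 7348318 gives 8138437.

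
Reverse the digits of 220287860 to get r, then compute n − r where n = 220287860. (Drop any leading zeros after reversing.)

Reverse of 220287860 is 68782022.
220287860 − 68782022 = 151505838

151505838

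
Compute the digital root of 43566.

4+3+5+6+6 = 24
2+4 = 6

6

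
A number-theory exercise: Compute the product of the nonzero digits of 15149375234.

453600

1×5×1×4×9×3×7×5×2×3×4 = 453600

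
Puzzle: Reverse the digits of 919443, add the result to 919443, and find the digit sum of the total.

24

Reversal of 919443 is 344919; 919443 + 344919 = 1264362.
Digit sum of 1264362: 1+2+6+4+3+6+2 = 24.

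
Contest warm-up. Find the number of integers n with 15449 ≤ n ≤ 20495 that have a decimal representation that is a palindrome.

The integers in [15449, 20495] that have a decimal representation that is a palindrome: 15451, 15551, 15651, 15751, 15851, 15951, …, 20302, 20402.
51 qualify.

51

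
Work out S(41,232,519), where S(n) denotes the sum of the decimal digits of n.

27

4+1+2+3+2+5+1+9 = 27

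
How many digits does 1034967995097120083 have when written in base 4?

30

1034967995097120083 in base 4 is 321130330132201311222113311103, which has 30 digits.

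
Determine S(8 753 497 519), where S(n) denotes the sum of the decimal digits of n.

58

8+7+5+3+4+9+7+5+1+9 = 58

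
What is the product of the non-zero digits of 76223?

504

7×6×2×2×3 = 504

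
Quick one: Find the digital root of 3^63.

9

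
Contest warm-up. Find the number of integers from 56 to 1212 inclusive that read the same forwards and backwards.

The integers in [56, 1212] that read the same forwards and backwards: 66, 77, 88, 99, 101, 111, …, 1001, 1111.
96 qualify.

96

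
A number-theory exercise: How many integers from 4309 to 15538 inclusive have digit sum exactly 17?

772

The integers in [4309, 15538] that have digit sum exactly 17: 4319, 4328, 4337, 4346, 4355, 4364, …, 15524, 15533.
772 qualify.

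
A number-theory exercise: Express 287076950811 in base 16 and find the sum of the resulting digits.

66

287076950811 in base 16 is 42D71EA31B.
Digit sum: 4+2+13+7+1+14+10+3+1+11 = 66.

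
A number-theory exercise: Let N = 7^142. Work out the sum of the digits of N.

547

7^142 = 1009070900075187879934194433318980336861560294920733696206957917126307891466567015160903161773357095564413691577856916049
Sum of its 121 digits: 547.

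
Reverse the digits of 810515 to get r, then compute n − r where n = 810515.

295497

Reverse of 810515 is 515018.
810515 − 515018 = 295497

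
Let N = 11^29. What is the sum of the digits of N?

11^29 = 1586309297171491574414436704891
Sum of its 31 digits: 140.

140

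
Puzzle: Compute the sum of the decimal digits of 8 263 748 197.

55

8+2+6+3+7+4+8+1+9+7 = 55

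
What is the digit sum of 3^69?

153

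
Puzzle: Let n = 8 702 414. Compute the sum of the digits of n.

8+7+0+2+4+1+4 = 26

26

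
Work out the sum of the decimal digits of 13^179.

979

13^179 = 24880554952674589739325695226007345077059441554899020260598263805768944703747186876268046801337911421649585900499966765379185697400786647287203679992655834846060547737578536388719202008805832375291477
Sum of its 200 digits: 979.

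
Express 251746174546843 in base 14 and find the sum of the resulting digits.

67

251746174546843 in base 14 is 46248191D080B.
Digit sum: 4+6+2+4+8+1+9+1+13+0+8+0+11 = 67.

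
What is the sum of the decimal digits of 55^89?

55^89 = 78033190670751819287411028871804135604662579206582642179598761630756217530788715355143091589992314168288227641651598476268958393120556138455867767333984375
Sum of its 155 digits: 730.

730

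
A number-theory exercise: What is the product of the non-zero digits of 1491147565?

151200

1×4×9×1×1×4×7×5×6×5 = 151200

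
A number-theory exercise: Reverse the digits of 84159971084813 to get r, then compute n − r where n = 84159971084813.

52311953089665

Reverse of 84159971084813 is 31848017995148.
84159971084813 − 31848017995148 = 52311953089665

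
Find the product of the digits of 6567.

6×5×6×7 = 1260

1260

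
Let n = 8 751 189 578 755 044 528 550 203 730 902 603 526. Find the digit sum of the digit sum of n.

First digit sum: 157.
1+5+7 = 13.

13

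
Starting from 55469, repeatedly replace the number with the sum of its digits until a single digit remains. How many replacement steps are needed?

3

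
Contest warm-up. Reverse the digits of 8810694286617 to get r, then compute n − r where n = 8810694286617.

1643869326429

Reverse of 8810694286617 is 7166824960188.
8810694286617 − 7166824960188 = 1643869326429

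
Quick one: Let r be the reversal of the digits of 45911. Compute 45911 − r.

Reverse of 45911 is 11954.
45911 − 11954 = 33957

33957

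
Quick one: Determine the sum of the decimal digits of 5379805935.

5+3+7+9+8+0+5+9+3+5 = 54

54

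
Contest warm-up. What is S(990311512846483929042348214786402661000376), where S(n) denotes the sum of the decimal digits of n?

168

9+9+0+3+1+1+5+1+2+8+4+6+4+8+3+9+2+9+0+4+2+3+4+8+2+1+4+7+8+6+4+0+2+6+6+1+0+0+0+3+7+6 = 168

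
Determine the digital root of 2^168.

1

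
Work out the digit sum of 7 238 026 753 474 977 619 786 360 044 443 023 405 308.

7+2+3+8+0+2+6+7+5+3+4+7+4+9+7+7+6+1+9+7+8+6+3+6+0+0+4+4+4+4+3+0+2+3+4+0+5+3+0+8 = 171

171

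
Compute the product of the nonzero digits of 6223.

72

6×2×2×3 = 72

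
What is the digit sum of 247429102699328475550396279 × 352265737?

247429102699328475550396279 × 352265737 = 87160795217627634844846825863992623
Sum of its 35 digits: 178.

178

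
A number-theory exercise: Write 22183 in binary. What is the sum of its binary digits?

9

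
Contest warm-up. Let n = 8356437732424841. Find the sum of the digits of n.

71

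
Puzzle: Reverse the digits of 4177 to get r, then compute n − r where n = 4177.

-3537

Reverse of 4177 is 7714.
4177 − 7714 = -3537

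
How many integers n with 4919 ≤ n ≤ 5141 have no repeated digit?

The integers in [4919, 5141] that have no repeated digit: 4920, 4921, 4923, 4925, 4926, 4927, …, 5139, 5140.
120 qualify.

120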